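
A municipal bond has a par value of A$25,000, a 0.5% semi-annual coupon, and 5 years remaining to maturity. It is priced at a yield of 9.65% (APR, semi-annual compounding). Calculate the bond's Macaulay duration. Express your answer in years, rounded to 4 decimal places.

4.9261 years

Periodic yield y = 0.04825. Discount each cash flow and weight by its period:
  t   CF        PV=CF/(1+0.04825)^t    t·PV
  1        62.50        59.6232        59.6232
  2        62.50        56.8788       113.7576
  3        62.50        54.2607       162.7821
  4        62.50        51.7631       207.0525
  5        62.50        49.3805       246.9026
  6        62.50        47.1076       282.6455
  7        62.50        44.9393       314.5748
  8        62.50        42.8707       342.9660
  9        62.50        40.8974       368.0770
  10   25,062.50    15,645.0040   156,450.0402
  Σ                 16,092.7254   158,548.4215
Price P = Σ PV = 16,092.7254.
Macaulay duration = Σ(t·PV) / P = 158,548.4215 / 16,092.7254 = 9.85218 half-year periods.
In years: 9.85218 / 2 = 4.92609 years.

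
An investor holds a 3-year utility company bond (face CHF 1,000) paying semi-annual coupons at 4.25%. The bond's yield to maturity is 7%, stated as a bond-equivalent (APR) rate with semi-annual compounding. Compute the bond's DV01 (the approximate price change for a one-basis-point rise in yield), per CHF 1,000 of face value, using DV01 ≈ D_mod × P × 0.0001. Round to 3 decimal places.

Periodic yield y = 0.035.
  t   CF        PV=CF/(1+0.035)^t    t·PV
  1        21.25        20.5314        20.5314
  2        21.25        19.8371        39.6742
  3        21.25        19.1663        57.4988
  4        21.25        18.5181        74.0726
  5        21.25        17.8919        89.4596
  6     1,021.25       830.7875     4,984.7252
  Σ                    926.7324     5,265.9619
P = 926.7324; D_Mac = 5.68229 half-year periods = 2.84114 yrs; D_mod = 2.74507 yrs.
DV01 ≈ 2.74507 × 926.7324 × 0.0001 = 0.254394.

CHF 0.254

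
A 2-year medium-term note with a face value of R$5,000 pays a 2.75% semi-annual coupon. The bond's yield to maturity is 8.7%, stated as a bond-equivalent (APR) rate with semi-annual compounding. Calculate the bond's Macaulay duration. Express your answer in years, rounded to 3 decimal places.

1.957 years

Periodic yield y = 0.0435. Discount each cash flow and weight by its period:
  t   CF        PV=CF/(1+0.0435)^t    t·PV
  1        68.75        65.8840        65.8840
  2        68.75        63.1376       126.2751
  3        68.75        60.5056       181.5167
  4     5,068.75     4,274.9502    17,099.8007
  Σ                  4,464.4774    17,473.4766
Price P = Σ PV = 4,464.4774.
Macaulay duration = Σ(t·PV) / P = 17,473.4766 / 4,464.4774 = 3.91389 half-year periods.
In years: 3.91389 / 2 = 1.95695 years.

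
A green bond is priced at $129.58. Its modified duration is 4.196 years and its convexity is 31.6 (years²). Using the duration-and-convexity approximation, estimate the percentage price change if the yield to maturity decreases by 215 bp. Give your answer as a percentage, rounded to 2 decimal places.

+9.75%

Duration effect: -D_mod·Δy = -4.196 × (-0.0215) = +0.090214
Convexity effect: ½·C·(Δy)² = 0.5 × 31.6 × (-0.0215)² = +0.00730355
ΔP/P ≈ +0.090214 + 0.00730355 = +0.09751755
= +9.751755%.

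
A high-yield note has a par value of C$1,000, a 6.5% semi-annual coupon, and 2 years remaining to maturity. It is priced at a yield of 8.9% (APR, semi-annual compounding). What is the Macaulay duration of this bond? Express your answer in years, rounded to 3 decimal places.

1.905 years

Periodic yield y = 0.0445. Discount each cash flow and weight by its period:
  t   CF        PV=CF/(1+0.0445)^t    t·PV
  1        32.50        31.1154        31.1154
  2        32.50        29.7897        59.5794
  3        32.50        28.5206        85.5617
  4     1,032.50       867.4736     3,469.8945
  Σ                    956.8993     3,646.1510
Price P = Σ PV = 956.8993.
Macaulay duration = Σ(t·PV) / P = 3,646.1510 / 956.8993 = 3.81038 half-year periods.
In years: 3.81038 / 2 = 1.90519 years.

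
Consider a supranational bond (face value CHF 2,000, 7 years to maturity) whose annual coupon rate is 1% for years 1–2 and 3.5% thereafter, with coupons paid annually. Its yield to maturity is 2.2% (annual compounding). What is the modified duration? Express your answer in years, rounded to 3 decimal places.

6.445 years

Periodic yield y = 0.022. First find Macaulay duration:
  t   CF        PV=CF/(1+0.022)^t    t·PV
  1        20.00        19.5695        19.5695
  2        20.00        19.1482        38.2964
  3        70.00        65.5761       196.7282
  4        70.00        64.1644       256.6578
  5        70.00        62.7832       313.9161
  6        70.00        61.4317       368.5903
  7     2,070.00     1,777.5183    12,442.6279
  Σ                  2,070.1914    13,636.3862
P = 2,070.1914; Macaulay duration = 13,636.3862 / 2,070.1914 = 6.58702 years.
Modified duration = D_Mac / (1 + y) = 6.58702 / 1.022 = 6.44522 years.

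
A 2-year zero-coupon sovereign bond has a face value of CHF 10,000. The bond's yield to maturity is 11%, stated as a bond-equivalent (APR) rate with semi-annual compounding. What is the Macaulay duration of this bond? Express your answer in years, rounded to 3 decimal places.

2.000 years

A zero-coupon bond has a single cash flow at maturity, so its Macaulay duration equals its maturity: 2 years.
(Equivalently: 4 semi-annual periods ÷ 2 = 2 years.)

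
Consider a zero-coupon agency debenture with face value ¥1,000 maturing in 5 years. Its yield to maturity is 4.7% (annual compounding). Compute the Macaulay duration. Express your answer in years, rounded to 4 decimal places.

5.0000 years

A zero-coupon bond has a single cash flow at maturity, so its Macaulay duration equals its maturity: 5 years.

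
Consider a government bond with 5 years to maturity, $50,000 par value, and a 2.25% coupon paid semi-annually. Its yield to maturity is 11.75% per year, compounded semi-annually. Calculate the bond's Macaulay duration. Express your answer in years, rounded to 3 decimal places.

4.681 years

Periodic yield y = 0.05875. Discount each cash flow and weight by its period:
  t   CF        PV=CF/(1+0.05875)^t    t·PV
  1       562.50       531.2869       531.2869
  2       562.50       501.8058     1,003.6116
  3       562.50       473.9606     1,421.8819
  4       562.50       447.6606     1,790.6422
  5       562.50       422.8199     2,114.0995
  6       562.50       399.3576     2,396.1458
  7       562.50       377.1973     2,640.3810
  8       562.50       356.2666     2,850.1330
  9       562.50       336.4974     3,028.4766
  10   50,562.50    28,568.9517   285,689.5175
  Σ                 32,415.8045   303,466.1760
Price P = Σ PV = 32,415.8045.
Macaulay duration = Σ(t·PV) / P = 303,466.1760 / 32,415.8045 = 9.36167 half-year periods.
In years: 9.36167 / 2 = 4.68084 years.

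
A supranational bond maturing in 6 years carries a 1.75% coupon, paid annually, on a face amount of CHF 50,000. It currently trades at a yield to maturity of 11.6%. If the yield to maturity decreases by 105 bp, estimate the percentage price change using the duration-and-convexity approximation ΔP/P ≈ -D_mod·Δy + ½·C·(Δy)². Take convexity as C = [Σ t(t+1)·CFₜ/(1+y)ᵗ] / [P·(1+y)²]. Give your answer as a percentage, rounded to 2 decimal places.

With y = 0.116:
  t   CF        PV=CF/(1+0.116)^t    t·PV        t(t+1)·PV
  1       875.00       784.0502       784.0502       1,568.1004
  2       875.00       702.5539     1,405.1078       4,215.3235
  3       875.00       629.5286     1,888.5858       7,554.3433
  4       875.00       564.0937     2,256.3749      11,281.8747
  5       875.00       505.4603     2,527.3017      15,163.8100
  6    50,875.00    26,334.1469   158,004.8817   1,106,034.1717
  Σ                 29,519.8337   166,866.3021   1,145,817.6236
P = 29,519.8337; D_Mac = 5.65268 yrs; D_mod = 5.06513 yrs; C = 31.16544.
Duration effect: -5.06513 × (-0.0105) = +0.053184
Convexity effect: 0.5 × 31.16544 × (-0.0105)² = +0.0017180
ΔP/P ≈ +0.053184 + 0.0017180 = +0.054902 = +5.4902%.

+5.49%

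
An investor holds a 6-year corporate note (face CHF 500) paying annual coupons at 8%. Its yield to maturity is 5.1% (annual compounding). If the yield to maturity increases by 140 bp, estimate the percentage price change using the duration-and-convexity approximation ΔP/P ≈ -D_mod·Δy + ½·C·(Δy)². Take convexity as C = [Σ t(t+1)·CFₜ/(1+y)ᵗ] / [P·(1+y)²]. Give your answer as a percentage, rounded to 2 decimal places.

-6.45%

With y = 0.051:
  t   CF        PV=CF/(1+0.051)^t    t·PV        t(t+1)·PV
  1        40.00        38.0590        38.0590          76.1180
  2        40.00        36.2122        72.4243         217.2730
  3        40.00        34.4550       103.3649         413.4596
  4        40.00        32.7830       131.1321         655.6607
  5        40.00        31.1922       155.9611         935.7669
  6       540.00       400.6614     2,403.9682      16,827.7772
  Σ                    573.3628     2,904.9097      19,126.0554
P = 573.3628; D_Mac = 5.06644 yrs; D_mod = 4.82059 yrs; C = 30.19886.
Duration effect: -4.82059 × (+0.014) = -0.067488
Convexity effect: 0.5 × 30.19886 × (0.014)² = +0.0029595
ΔP/P ≈ -0.067488 + 0.0029595 = -0.064529 = -6.4529%.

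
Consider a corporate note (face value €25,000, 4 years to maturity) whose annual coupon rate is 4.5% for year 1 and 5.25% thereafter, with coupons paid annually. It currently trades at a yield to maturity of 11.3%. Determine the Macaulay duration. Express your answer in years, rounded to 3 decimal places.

Periodic yield y = 0.113. Discount each cash flow and weight by its year:
  t   CF        PV=CF/(1+0.113)^t    t·PV
  1     1,125.00     1,010.7817     1,010.7817
  2     1,312.50     1,059.5196     2,119.0391
  3     1,312.50       951.9493     2,855.8479
  4    26,312.50    17,146.7358    68,586.9431
  Σ                 20,168.9863    74,572.6119
Price P = Σ PV = 20,168.9863.
Macaulay duration = Σ(t·PV) / P = 74,572.6119 / 20,168.9863 = 3.69739 years.

3.697 years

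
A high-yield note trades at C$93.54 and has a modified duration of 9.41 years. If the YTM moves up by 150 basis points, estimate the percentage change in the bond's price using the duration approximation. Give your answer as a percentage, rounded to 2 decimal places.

-14.12%

Duration approximation: ΔP/P ≈ -D_mod · Δy = -9.41 × (+0.015) = -0.141150.
As a percentage: -14.1150%.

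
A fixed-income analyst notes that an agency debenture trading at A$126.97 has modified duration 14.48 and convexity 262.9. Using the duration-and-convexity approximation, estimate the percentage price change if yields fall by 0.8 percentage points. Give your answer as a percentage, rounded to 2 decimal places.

+12.43%

Duration effect: -D_mod·Δy = -14.48 × (-0.008) = +0.115840
Convexity effect: ½·C·(Δy)² = 0.5 × 262.9 × (-0.008)² = +0.0084128
ΔP/P ≈ +0.115840 + 0.0084128 = +0.1242528
= +12.42528%.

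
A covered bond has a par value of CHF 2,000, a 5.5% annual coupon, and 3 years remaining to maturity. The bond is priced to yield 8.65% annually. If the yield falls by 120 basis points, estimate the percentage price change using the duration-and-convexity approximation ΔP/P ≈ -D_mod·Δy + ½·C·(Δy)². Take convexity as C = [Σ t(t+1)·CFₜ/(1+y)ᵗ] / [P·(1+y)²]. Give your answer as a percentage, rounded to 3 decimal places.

With y = 0.0865:
  t   CF        PV=CF/(1+0.0865)^t    t·PV        t(t+1)·PV
  1       110.00       101.2425       101.2425         202.4850
  2       110.00        93.1823       186.3645         559.0935
  3     2,110.00     1,645.1036     4,935.3109      19,741.2437
  Σ                  1,839.5284     5,222.9180      20,502.8223
P = 1,839.5284; D_Mac = 2.83927 yrs; D_mod = 2.61323 yrs; C = 9.44165.
Duration effect: -2.61323 × (-0.012) = +0.031359
Convexity effect: 0.5 × 9.44165 × (-0.012)² = +0.0006798
ΔP/P ≈ +0.031359 + 0.0006798 = +0.032039 = +3.2039%.

+3.204%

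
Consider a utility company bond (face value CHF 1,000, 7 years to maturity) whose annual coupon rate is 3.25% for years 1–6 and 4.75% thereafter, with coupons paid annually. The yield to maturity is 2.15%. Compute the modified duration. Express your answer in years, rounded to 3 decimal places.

6.270 years

Periodic yield y = 0.0215. First find Macaulay duration:
  t   CF        PV=CF/(1+0.0215)^t    t·PV
  1        32.50        31.8160        31.8160
  2        32.50        31.1463        62.2926
  3        32.50        30.4908        91.4723
  4        32.50        29.8490       119.3960
  5        32.50        29.2208       146.1038
  6        32.50        28.6057       171.6344
  7     1,047.50       902.5794     6,318.0561
  Σ                  1,083.7080     6,940.7712
P = 1,083.7080; Macaulay duration = 6,940.7712 / 1,083.7080 = 6.40465 years.
Modified duration = D_Mac / (1 + y) = 6.40465 / 1.0215 = 6.26985 years.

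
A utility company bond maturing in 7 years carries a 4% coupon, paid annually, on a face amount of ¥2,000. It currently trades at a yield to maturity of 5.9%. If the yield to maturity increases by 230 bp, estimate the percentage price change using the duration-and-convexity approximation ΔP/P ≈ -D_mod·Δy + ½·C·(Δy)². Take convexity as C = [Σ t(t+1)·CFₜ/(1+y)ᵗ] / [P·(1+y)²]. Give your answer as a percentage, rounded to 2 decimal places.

With y = 0.059:
  t   CF        PV=CF/(1+0.059)^t    t·PV        t(t+1)·PV
  1        80.00        75.5430        75.5430         151.0859
  2        80.00        71.3342       142.6685         428.0055
  3        80.00        67.3600       202.0800         808.3201
  4        80.00        63.6072       254.4287       1,272.1436
  5        80.00        60.0634       300.3172       1,801.9031
  6        80.00        56.7171       340.3028       2,382.1193
  7     2,080.00     1,392.4885     9,747.4194      77,979.3555
  Σ                  1,787.1135    11,062.7596      84,822.9330
P = 1,787.1135; D_Mac = 6.19030 yrs; D_mod = 5.84542 yrs; C = 42.32230.
Duration effect: -5.84542 × (+0.023) = -0.134445
Convexity effect: 0.5 × 42.32230 × (0.023)² = +0.0111942
ΔP/P ≈ -0.134445 + 0.0111942 = -0.123250 = -12.3250%.

-12.33%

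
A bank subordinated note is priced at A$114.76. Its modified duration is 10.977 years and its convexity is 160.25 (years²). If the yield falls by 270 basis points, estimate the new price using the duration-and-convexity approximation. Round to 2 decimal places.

A$155.48

Duration effect: -D_mod·Δy = -10.977 × (-0.027) = +0.296379
Convexity effect: ½·C·(Δy)² = 0.5 × 160.25 × (-0.027)² = +0.058411125
ΔP/P ≈ +0.296379 + 0.058411125 = +0.354790125
New price ≈ 114.76 × (1 + 0.354790125) = 155.475714745.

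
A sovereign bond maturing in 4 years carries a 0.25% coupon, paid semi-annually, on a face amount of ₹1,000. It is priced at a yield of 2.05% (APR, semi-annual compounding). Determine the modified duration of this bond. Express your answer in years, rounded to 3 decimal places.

Periodic yield y = 0.01025. First find Macaulay duration:
  t   CF        PV=CF/(1+0.01025)^t    t·PV
  1         1.25         1.2373         1.2373
  2         1.25         1.2248         2.4495
  3         1.25         1.2123         3.6370
  4         1.25         1.2000         4.8001
  5         1.25         1.1879         5.9393
  6         1.25         1.1758         7.0549
  7         1.25         1.1639         8.1472
  8     1,001.25       922.8086     7,382.4692
  Σ                    931.2107     7,415.7345
P = 931.2107; Macaulay duration = 7,415.7345 / 931.2107 = 7.96354 half-year periods = 3.98177 years.
Modified duration = D_Mac / (1 + y) = 3.98177 / 1.01025 = 3.94137 years.

3.941 years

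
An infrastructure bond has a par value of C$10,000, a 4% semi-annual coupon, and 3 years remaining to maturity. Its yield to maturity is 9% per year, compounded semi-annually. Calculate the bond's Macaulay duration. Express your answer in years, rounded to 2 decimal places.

2.84 years

Periodic yield y = 0.045. Discount each cash flow and weight by its period:
  t   CF        PV=CF/(1+0.045)^t    t·PV
  1       200.00       191.3876       191.3876
  2       200.00       183.1460       366.2920
  3       200.00       175.2593       525.7780
  4       200.00       167.7123       670.8491
  5       200.00       160.4902       802.4510
  6    10,200.00     7,832.5365    46,995.2192
  Σ                  8,710.5319    49,551.9768
Price P = Σ PV = 8,710.5319.
Macaulay duration = Σ(t·PV) / P = 49,551.9768 / 8,710.5319 = 5.68874 half-year periods.
In years: 5.68874 / 2 = 2.84437 years.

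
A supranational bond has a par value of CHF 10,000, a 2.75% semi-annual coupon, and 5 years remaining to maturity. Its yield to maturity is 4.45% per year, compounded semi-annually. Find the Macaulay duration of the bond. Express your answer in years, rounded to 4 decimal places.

4.6910 years

Periodic yield y = 0.02225. Discount each cash flow and weight by its period:
  t   CF        PV=CF/(1+0.02225)^t    t·PV
  1       137.50       134.5072       134.5072
  2       137.50       131.5796       263.1591
  3       137.50       128.7156       386.1469
  4       137.50       125.9141       503.6562
  5       137.50       123.1734       615.8672
  6       137.50       120.4925       722.9549
  7       137.50       117.8699       825.0892
  8       137.50       115.3044       922.4349
  9       137.50       112.7947     1,015.1521
  10   10,137.50     8,135.0397    81,350.3967
  Σ                  9,245.3910    86,739.3646
Price P = Σ PV = 9,245.3910.
Macaulay duration = Σ(t·PV) / P = 86,739.3646 / 9,245.3910 = 9.38190 half-year periods.
In years: 9.38190 / 2 = 4.69095 years.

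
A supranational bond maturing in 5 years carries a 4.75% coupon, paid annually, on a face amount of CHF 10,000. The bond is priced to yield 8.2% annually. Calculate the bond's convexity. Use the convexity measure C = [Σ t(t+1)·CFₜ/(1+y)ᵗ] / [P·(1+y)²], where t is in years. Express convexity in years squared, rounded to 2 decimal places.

22.43

With y = 0.082:
  t   CF        PV=CF/(1+0.082)^t    t·PV        t(t+1)·PV
  1       475.00       439.0018       439.0018         878.0037
  2       475.00       405.7318       811.4637       2,434.3910
  3       475.00       374.9832     1,124.9496       4,499.7986
  4       475.00       346.5649     1,386.2596       6,931.2979
  5    10,475.00     7,063.4639    35,317.3193     211,903.9160
  Σ                  8,629.7457    39,078.9941     226,647.4071
P = 8,629.7457.
Convexity = Σ t(t+1)·PV / [P·(1+y)²] = 226,647.4071 / (8,629.7457 × 1.170724) = 22.43356.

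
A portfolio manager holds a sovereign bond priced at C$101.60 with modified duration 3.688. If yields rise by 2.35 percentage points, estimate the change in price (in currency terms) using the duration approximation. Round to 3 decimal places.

Duration approximation: ΔP/P ≈ -D_mod · Δy = -3.688 × (+0.0235) = -0.086668.
ΔP ≈ 101.60 × (-0.086668) = -8.8054688.

-C$8.805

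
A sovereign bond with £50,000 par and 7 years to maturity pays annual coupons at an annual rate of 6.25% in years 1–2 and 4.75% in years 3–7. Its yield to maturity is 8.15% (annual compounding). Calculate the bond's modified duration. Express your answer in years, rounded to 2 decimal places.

5.43 years

Periodic yield y = 0.0815. First find Macaulay duration:
  t   CF        PV=CF/(1+0.0815)^t    t·PV
  1     3,125.00     2,889.5053     2,889.5053
  2     3,125.00     2,671.7571     5,343.5142
  3     2,375.00     1,877.5177     5,632.5531
  4     2,375.00     1,736.0312     6,944.1247
  5     2,375.00     1,605.2068     8,026.0341
  6     2,375.00     1,484.2412     8,905.4470
  7    52,375.00    30,264.8391   211,853.8738
  Σ                 42,529.0984   249,595.0522
P = 42,529.0984; Macaulay duration = 249,595.0522 / 42,529.0984 = 5.86881 years.
Modified duration = D_Mac / (1 + y) = 5.86881 / 1.0815 = 5.42654 years.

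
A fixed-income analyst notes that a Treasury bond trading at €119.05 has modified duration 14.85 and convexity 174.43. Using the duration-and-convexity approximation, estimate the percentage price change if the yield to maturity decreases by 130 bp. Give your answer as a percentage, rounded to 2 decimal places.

+20.78%

Duration effect: -D_mod·Δy = -14.85 × (-0.013) = +0.193050
Convexity effect: ½·C·(Δy)² = 0.5 × 174.43 × (-0.013)² = +0.014739335
ΔP/P ≈ +0.193050 + 0.014739335 = +0.207789335
= +20.7789335%.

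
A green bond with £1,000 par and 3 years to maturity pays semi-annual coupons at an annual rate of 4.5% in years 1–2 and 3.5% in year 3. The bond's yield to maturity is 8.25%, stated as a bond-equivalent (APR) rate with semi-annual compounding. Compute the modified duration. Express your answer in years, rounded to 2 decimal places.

Periodic yield y = 0.04125. First find Macaulay duration:
  t   CF        PV=CF/(1+0.04125)^t    t·PV
  1        22.50        21.6086        21.6086
  2        22.50        20.7526        41.5052
  3        22.50        19.9305        59.7914
  4        22.50        19.1409        76.5636
  5        17.50        14.2976        71.4880
  6     1,017.50       798.3702     4,790.2213
  Σ                    894.1004     5,061.1782
P = 894.1004; Macaulay duration = 5,061.1782 / 894.1004 = 5.66064 half-year periods = 2.83032 years.
Modified duration = D_Mac / (1 + y) = 2.83032 / 1.04125 = 2.71819 years.

2.72 years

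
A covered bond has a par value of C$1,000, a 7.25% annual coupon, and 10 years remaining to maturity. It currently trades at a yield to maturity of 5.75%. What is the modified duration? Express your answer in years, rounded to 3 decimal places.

7.179 years

Periodic yield y = 0.0575. First find Macaulay duration:
  t   CF        PV=CF/(1+0.0575)^t    t·PV
  1        72.50        68.5579        68.5579
  2        72.50        64.8302       129.6604
  3        72.50        61.3051       183.9154
  4        72.50        57.9718       231.8870
  5        72.50        54.8196       274.0982
  6        72.50        51.8389       311.0334
  7        72.50        49.0202       343.1416
  8        72.50        46.3548       370.8386
  9        72.50        43.8344       394.5092
  10    1,072.50       613.1878     6,131.8785
  Σ                  1,111.7208     8,439.5203
P = 1,111.7208; Macaulay duration = 8,439.5203 / 1,111.7208 = 7.59140 years.
Modified duration = D_Mac / (1 + y) = 7.59140 / 1.0575 = 7.17863 years.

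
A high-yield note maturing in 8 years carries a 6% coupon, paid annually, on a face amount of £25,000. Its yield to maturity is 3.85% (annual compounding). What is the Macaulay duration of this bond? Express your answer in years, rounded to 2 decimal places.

Periodic yield y = 0.0385. Discount each cash flow and weight by its year:
  t   CF        PV=CF/(1+0.0385)^t    t·PV
  1     1,500.00     1,444.3909     1,444.3909
  2     1,500.00     1,390.8435     2,781.6869
  3     1,500.00     1,339.2812     4,017.8435
  4     1,500.00     1,289.6304     5,158.5215
  5     1,500.00     1,241.8203     6,209.1015
  6     1,500.00     1,195.7827     7,174.6960
  7     1,500.00     1,151.4518     8,060.1624
  8    26,500.00    19,588.1701   156,705.3609
  Σ                 28,641.3708   191,551.7637
Price P = Σ PV = 28,641.3708.
Macaulay duration = Σ(t·PV) / P = 191,551.7637 / 28,641.3708 = 6.68794 years.

6.69 years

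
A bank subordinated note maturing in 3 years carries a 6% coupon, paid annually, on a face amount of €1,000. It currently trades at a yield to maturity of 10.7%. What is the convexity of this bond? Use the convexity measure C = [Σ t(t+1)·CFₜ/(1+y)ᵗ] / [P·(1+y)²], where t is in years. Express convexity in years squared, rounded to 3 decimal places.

9.021

With y = 0.107:
  t   CF        PV=CF/(1+0.107)^t    t·PV        t(t+1)·PV
  1        60.00        54.2005        54.2005         108.4011
  2        60.00        48.9616        97.9233         293.7699
  3     1,060.00       781.3813     2,344.1438       9,376.5754
  Σ                    884.5435     2,496.2677       9,778.7463
P = 884.5435.
Convexity = Σ t(t+1)·PV / [P·(1+y)²] = 9,778.7463 / (884.5435 × 1.225449) = 9.02129.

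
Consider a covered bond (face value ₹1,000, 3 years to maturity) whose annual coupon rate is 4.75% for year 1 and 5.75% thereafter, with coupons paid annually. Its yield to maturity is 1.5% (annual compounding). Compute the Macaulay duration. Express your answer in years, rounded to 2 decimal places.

Periodic yield y = 0.015. Discount each cash flow and weight by its year:
  t   CF        PV=CF/(1+0.015)^t    t·PV
  1        47.50        46.7980        46.7980
  2        57.50        55.8131       111.6261
  3     1,057.50     1,011.3052     3,033.9157
  Σ                  1,113.9163     3,192.3398
Price P = Σ PV = 1,113.9163.
Macaulay duration = Σ(t·PV) / P = 3,192.3398 / 1,113.9163 = 2.86587 years.

2.87 years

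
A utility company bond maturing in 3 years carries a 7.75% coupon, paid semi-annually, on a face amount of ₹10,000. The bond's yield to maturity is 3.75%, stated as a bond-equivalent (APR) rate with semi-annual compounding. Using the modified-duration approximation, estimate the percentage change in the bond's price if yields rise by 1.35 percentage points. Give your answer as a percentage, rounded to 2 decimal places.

-3.64%

Periodic yield y = 0.01875. Modified duration first:
  t   CF        PV=CF/(1+0.01875)^t    t·PV
  1       387.50       380.3681       380.3681
  2       387.50       373.3675       746.7349
  3       387.50       366.4957     1,099.4870
  4       387.50       359.7503     1,439.0014
  5       387.50       353.1292     1,765.6459
  6    10,387.50     9,291.9167    55,751.5000
  Σ                 11,125.0274    61,182.7373
P = 11,125.0274; D_Mac = 5.49956 half-year periods = 2.74978 yrs; D_mod = 2.74978/(1+0.01875) = 2.69917 yrs.
ΔP/P ≈ -D_mod · Δy = -2.69917 × (+0.0135) = -0.036439 = -3.6439%.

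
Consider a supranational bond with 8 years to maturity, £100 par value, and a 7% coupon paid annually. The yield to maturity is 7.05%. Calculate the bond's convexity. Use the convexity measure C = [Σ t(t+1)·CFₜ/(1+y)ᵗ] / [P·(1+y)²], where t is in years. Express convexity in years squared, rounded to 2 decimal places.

46.21

With y = 0.0705:
  t   CF        PV=CF/(1+0.0705)^t    t·PV        t(t+1)·PV
  1         7.00         6.5390         6.5390          13.0780
  2         7.00         6.1084        12.2167          36.6502
  3         7.00         5.7061        17.1182          68.4730
  4         7.00         5.3303        21.3212         106.6059
  5         7.00         4.9793        24.8963         149.3778
  6         7.00         4.6513        27.9080         195.3562
  7         7.00         4.3450        30.4151         243.3209
  8       107.00        62.0427       496.3413       4,467.0715
  Σ                     99.7020       636.7559       5,279.9334
P = 99.7020.
Convexity = Σ t(t+1)·PV / [P·(1+y)²] = 5,279.9334 / (99.7020 × 1.145970) = 46.21162.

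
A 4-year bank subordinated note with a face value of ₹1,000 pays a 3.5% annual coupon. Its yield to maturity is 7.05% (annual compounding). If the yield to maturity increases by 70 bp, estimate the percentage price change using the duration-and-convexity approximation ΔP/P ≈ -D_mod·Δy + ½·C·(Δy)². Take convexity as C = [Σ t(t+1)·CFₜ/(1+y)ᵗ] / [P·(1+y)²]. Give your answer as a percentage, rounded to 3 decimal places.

-2.436%

With y = 0.0705:
  t   CF        PV=CF/(1+0.0705)^t    t·PV        t(t+1)·PV
  1        35.00        32.6950        32.6950          65.3900
  2        35.00        30.5418        61.0836         183.2508
  3        35.00        28.5304        85.5912         342.3649
  4     1,035.00       788.1224     3,152.4895      15,762.4477
  Σ                    879.8896     3,331.8594      16,353.4535
P = 879.8896; D_Mac = 3.78668 yrs; D_mod = 3.53730 yrs; C = 16.21840.
Duration effect: -3.53730 × (+0.007) = -0.024761
Convexity effect: 0.5 × 16.21840 × (0.007)² = +0.0003974
ΔP/P ≈ -0.024761 + 0.0003974 = -0.024364 = -2.4364%.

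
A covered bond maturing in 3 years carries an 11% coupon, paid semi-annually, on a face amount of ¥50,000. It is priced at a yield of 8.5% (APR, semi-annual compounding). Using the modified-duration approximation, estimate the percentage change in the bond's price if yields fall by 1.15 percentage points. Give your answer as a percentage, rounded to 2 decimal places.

+2.92%

Periodic yield y = 0.0425. Modified duration first:
  t   CF        PV=CF/(1+0.0425)^t    t·PV
  1     2,750.00     2,637.8897     2,637.8897
  2     2,750.00     2,530.3498     5,060.6996
  3     2,750.00     2,427.1941     7,281.5822
  4     2,750.00     2,328.2437     9,312.9749
  5     2,750.00     2,233.3273    11,166.6365
  6    52,750.00    41,092.8329   246,556.9974
  Σ                 53,249.8375   282,016.7803
P = 53,249.8375; D_Mac = 5.29611 half-year periods = 2.64805 yrs; D_mod = 2.64805/(1+0.0425) = 2.54010 yrs.
ΔP/P ≈ -D_mod · Δy = -2.54010 × (-0.0115) = +0.029211 = +2.9211%.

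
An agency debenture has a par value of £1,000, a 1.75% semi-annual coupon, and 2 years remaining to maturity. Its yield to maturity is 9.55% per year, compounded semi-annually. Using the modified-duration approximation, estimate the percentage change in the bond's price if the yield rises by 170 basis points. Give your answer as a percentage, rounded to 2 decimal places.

-3.20%

Periodic yield y = 0.04775. Modified duration first:
  t   CF        PV=CF/(1+0.04775)^t    t·PV
  1         8.75         8.3512         8.3512
  2         8.75         7.9706        15.9413
  3         8.75         7.6074        22.8221
  4     1,008.75       837.0528     3,348.2113
  Σ                    860.9821     3,395.3260
P = 860.9821; D_Mac = 3.94355 half-year periods = 1.97178 yrs; D_mod = 1.97178/(1+0.04775) = 1.88191 yrs.
ΔP/P ≈ -D_mod · Δy = -1.88191 × (+0.017) = -0.031993 = -3.1993%.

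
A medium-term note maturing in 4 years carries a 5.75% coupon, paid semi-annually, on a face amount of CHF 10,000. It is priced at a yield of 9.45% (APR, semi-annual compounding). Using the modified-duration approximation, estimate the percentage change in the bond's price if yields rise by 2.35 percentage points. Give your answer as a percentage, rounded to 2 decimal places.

-8.08%

Periodic yield y = 0.04725. Modified duration first:
  t   CF        PV=CF/(1+0.04725)^t    t·PV
  1       287.50       274.5285       274.5285
  2       287.50       262.1423       524.2846
  3       287.50       250.3149       750.9448
  4       287.50       239.0212       956.0847
  5       287.50       228.2370     1,141.1849
  6       287.50       217.9393     1,307.6361
  7       287.50       208.1063     1,456.7442
  8    10,287.50     7,110.6106    56,884.8848
  Σ                  8,790.9002    63,296.2926
P = 8,790.9002; D_Mac = 7.20021 half-year periods = 3.60010 yrs; D_mod = 3.60010/(1+0.04725) = 3.43767 yrs.
ΔP/P ≈ -D_mod · Δy = -3.43767 × (+0.0235) = -0.080785 = -8.0785%.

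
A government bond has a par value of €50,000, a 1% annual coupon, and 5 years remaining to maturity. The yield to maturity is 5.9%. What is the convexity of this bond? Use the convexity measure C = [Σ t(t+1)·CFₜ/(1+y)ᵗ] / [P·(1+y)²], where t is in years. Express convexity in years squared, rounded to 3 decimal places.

With y = 0.059:
  t   CF        PV=CF/(1+0.059)^t    t·PV        t(t+1)·PV
  1       500.00       472.1435       472.1435         944.2871
  2       500.00       445.8390       891.6781       2,675.0342
  3       500.00       421.0000     1,263.0001       5,052.0003
  4       500.00       397.5449     1,590.1795       7,950.8976
  5    50,500.00    37,915.0452   189,575.2258   1,137,451.3547
  Σ                 39,651.5726   193,792.2270   1,154,073.5739
P = 39,651.5726.
Convexity = Σ t(t+1)·PV / [P·(1+y)²] = 1,154,073.5739 / (39,651.5726 × 1.121481) = 25.95262.

25.953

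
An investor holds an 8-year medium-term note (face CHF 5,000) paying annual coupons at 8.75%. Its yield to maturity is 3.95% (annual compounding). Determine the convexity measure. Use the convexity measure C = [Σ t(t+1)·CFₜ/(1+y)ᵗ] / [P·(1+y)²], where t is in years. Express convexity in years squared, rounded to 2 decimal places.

With y = 0.0395:
  t   CF        PV=CF/(1+0.0395)^t    t·PV        t(t+1)·PV
  1       437.50       420.8754       420.8754         841.7508
  2       437.50       404.8826       809.7651       2,429.2954
  3       437.50       389.4974     1,168.4922       4,673.9689
  4       437.50       374.6969     1,498.7875       7,493.9377
  5       437.50       360.4588     1,802.2938      10,813.7629
  6       437.50       346.7617     2,080.5701      14,563.9905
  7       437.50       333.5851     2,335.0955      18,680.7638
  8     5,437.50     3,988.4424    31,907.5389     287,167.8503
  Σ                  6,619.2002    42,023.4186     346,665.3203
P = 6,619.2002.
Convexity = Σ t(t+1)·PV / [P·(1+y)²] = 346,665.3203 / (6,619.2002 × 1.080560) = 48.46809.

48.47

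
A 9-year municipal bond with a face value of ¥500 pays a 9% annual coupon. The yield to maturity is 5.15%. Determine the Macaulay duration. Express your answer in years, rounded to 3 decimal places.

6.835 years

Periodic yield y = 0.0515. Discount each cash flow and weight by its year:
  t   CF        PV=CF/(1+0.0515)^t    t·PV
  1        45.00        42.7960        42.7960
  2        45.00        40.7000        81.3999
  3        45.00        38.7066       116.1197
  4        45.00        36.8108       147.2433
  5        45.00        35.0079       175.0395
  6        45.00        33.2933       199.7598
  7        45.00        31.6627       221.6387
  8        45.00        30.1119       240.8953
  9       545.00       346.8271     3,121.4438
  Σ                    635.9162     4,346.3360
Price P = Σ PV = 635.9162.
Macaulay duration = Σ(t·PV) / P = 4,346.3360 / 635.9162 = 6.83476 years.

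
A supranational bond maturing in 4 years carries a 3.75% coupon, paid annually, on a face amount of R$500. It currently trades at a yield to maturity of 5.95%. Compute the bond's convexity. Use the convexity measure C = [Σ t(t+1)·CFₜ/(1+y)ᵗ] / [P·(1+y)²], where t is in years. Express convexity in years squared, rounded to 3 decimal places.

With y = 0.0595:
  t   CF        PV=CF/(1+0.0595)^t    t·PV        t(t+1)·PV
  1        18.75        17.6970        17.6970          35.3941
  2        18.75        16.7032        33.4064         100.2191
  3        18.75        15.7652        47.2955         189.1819
  4       518.75       411.6748     1,646.6991       8,233.4957
  Σ                    461.8402     1,745.0980       8,558.2908
P = 461.8402.
Convexity = Σ t(t+1)·PV / [P·(1+y)²] = 8,558.2908 / (461.8402 × 1.122540) = 16.50796.

16.508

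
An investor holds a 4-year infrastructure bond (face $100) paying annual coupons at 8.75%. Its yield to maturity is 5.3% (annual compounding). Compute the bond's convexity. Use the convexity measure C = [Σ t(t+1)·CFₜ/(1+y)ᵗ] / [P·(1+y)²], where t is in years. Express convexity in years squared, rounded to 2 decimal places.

With y = 0.053:
  t   CF        PV=CF/(1+0.053)^t    t·PV        t(t+1)·PV
  1         8.75         8.3096         8.3096          16.6192
  2         8.75         7.8914        15.7827          47.3481
  3         8.75         7.4942        22.4825          89.9299
  4       108.75        88.4537       353.8146       1,769.0731
  Σ                    112.1488       400.3894       1,922.9703
P = 112.1488.
Convexity = Σ t(t+1)·PV / [P·(1+y)²] = 1,922.9703 / (112.1488 × 1.108809) = 15.46398.

15.46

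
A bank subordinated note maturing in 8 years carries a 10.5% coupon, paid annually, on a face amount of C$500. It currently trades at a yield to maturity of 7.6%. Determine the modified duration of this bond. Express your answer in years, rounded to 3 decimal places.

5.544 years

Periodic yield y = 0.076. First find Macaulay duration:
  t   CF        PV=CF/(1+0.076)^t    t·PV
  1        52.50        48.7918        48.7918
  2        52.50        45.3456        90.6911
  3        52.50        42.1427       126.4281
  4        52.50        39.1661       156.6644
  5        52.50        36.3997       181.9986
  6        52.50        33.8287       202.9724
  7        52.50        31.4393       220.0754
  8       552.50       307.4922     2,459.9376
  Σ                    584.6062     3,487.5594
P = 584.6062; Macaulay duration = 3,487.5594 / 584.6062 = 5.96566 years.
Modified duration = D_Mac / (1 + y) = 5.96566 / 1.076 = 5.54429 years.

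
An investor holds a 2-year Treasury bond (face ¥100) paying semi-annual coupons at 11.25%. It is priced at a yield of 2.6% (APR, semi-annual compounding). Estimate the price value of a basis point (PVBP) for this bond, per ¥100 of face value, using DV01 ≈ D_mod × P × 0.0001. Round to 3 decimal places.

¥0.021

Periodic yield y = 0.013.
  t   CF        PV=CF/(1+0.013)^t    t·PV
  1        5.625         5.5528         5.5528
  2        5.625         5.4816        10.9631
  3        5.625         5.4112        16.2336
  4      105.625       100.3065       401.2259
  Σ                    116.7520       433.9754
P = 116.7520; D_Mac = 3.71707 half-year periods = 1.85853 yrs; D_mod = 1.83468 yrs.
DV01 ≈ 1.83468 × 116.7520 × 0.0001 = 0.021420.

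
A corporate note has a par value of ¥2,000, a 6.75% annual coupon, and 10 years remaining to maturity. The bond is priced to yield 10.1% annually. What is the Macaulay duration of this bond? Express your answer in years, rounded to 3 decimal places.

7.256 years

Periodic yield y = 0.101. Discount each cash flow and weight by its year:
  t   CF        PV=CF/(1+0.101)^t    t·PV
  1       135.00       122.6158       122.6158
  2       135.00       111.3677       222.7353
  3       135.00       101.1514       303.4541
  4       135.00        91.8723       367.4891
  5       135.00        83.4444       417.2220
  6       135.00        75.7896       454.7379
  7       135.00        68.8371       481.8597
  8       135.00        62.5223       500.1787
  9       135.00        56.7869       511.0818
  10    2,135.00       815.6892     8,156.8916
  Σ                  1,590.0766    11,538.2660
Price P = Σ PV = 1,590.0766.
Macaulay duration = Σ(t·PV) / P = 11,538.2660 / 1,590.0766 = 7.25642 years.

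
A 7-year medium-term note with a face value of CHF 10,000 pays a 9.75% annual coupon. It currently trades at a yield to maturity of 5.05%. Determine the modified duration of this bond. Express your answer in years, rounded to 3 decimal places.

5.316 years

Periodic yield y = 0.0505. First find Macaulay duration:
  t   CF        PV=CF/(1+0.0505)^t    t·PV
  1       975.00       928.1295       928.1295
  2       975.00       883.5121     1,767.0242
  3       975.00       841.0396     2,523.1188
  4       975.00       800.6089     3,202.4354
  5       975.00       762.1217     3,810.6085
  6       975.00       725.4847     4,352.9084
  7    10,975.00     7,773.7780    54,416.4457
  Σ                 12,714.6744    71,000.6705
P = 12,714.6744; Macaulay duration = 71,000.6705 / 12,714.6744 = 5.58415 years.
Modified duration = D_Mac / (1 + y) = 5.58415 / 1.0505 = 5.31571 years.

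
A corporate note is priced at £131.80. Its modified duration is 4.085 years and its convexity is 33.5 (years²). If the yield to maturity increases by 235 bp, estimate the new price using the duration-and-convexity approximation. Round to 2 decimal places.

Duration effect: -D_mod·Δy = -4.085 × (+0.0235) = -0.0959975
Convexity effect: ½·C·(Δy)² = 0.5 × 33.5 × (0.0235)² = +0.0092501875
ΔP/P ≈ -0.0959975 + 0.0092501875 = -0.0867473125
New price ≈ 131.80 × (1 - 0.0867473125) = 120.3667042125.

£120.37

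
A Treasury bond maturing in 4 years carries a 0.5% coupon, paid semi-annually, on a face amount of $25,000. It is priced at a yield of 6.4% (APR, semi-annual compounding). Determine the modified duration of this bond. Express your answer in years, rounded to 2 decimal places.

3.84 years

Periodic yield y = 0.032. First find Macaulay duration:
  t   CF        PV=CF/(1+0.032)^t    t·PV
  1        62.50        60.5620        60.5620
  2        62.50        58.6841       117.3682
  3        62.50        56.8645       170.5934
  4        62.50        55.1012       220.4049
  5        62.50        53.3927       266.9633
  6        62.50        51.7371       310.4224
  7        62.50        50.1328       350.9297
  8    25,062.50    19,479.9040   155,839.2318
  Σ                 19,866.3783   157,336.4757
P = 19,866.3783; Macaulay duration = 157,336.4757 / 19,866.3783 = 7.91974 half-year periods = 3.95987 years.
Modified duration = D_Mac / (1 + y) = 3.95987 / 1.032 = 3.83708 years.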